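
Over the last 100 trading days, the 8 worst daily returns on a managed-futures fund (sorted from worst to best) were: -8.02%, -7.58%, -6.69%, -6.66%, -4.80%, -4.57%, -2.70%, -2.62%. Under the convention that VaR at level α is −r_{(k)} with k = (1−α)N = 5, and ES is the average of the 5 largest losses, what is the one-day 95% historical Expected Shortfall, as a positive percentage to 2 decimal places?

The 5 worst returns sum to -33.75%.
ES = −(-33.75%) / 5 = 6.75%.

6.75%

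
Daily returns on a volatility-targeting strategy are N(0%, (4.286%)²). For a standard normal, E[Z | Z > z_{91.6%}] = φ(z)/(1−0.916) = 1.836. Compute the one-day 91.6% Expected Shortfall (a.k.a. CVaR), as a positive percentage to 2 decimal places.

7.87%

ES = 4.286% × 1.836 = 7.869%.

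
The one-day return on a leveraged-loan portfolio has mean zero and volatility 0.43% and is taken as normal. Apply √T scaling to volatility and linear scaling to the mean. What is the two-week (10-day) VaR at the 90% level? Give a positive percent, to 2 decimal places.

1.74%

At 90%, z = 1.282.
σ_{10d} = 0.43% × √10 = 1.360%.
VaR = 1.282 × 1.360% = 1.744%.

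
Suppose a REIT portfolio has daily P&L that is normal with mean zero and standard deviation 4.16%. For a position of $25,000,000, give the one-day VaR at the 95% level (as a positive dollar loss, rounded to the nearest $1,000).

$1,711,000

At 95% one-sided, z = 1.645.
VaR = z·σ = 1.645 × 4.16% = 6.843%.
On $25,000,000: 0.06843 × $25,000,000 = $1,710,750.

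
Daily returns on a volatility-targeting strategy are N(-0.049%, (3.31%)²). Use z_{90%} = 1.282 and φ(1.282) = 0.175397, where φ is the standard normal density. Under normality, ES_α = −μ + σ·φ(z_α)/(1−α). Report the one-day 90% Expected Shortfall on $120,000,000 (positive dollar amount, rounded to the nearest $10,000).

$7,030,000

Tail multiplier: φ(z)/(1−α) = 0.175397 / 0.1 = 1.754.
ES = −(-0.049%) + 3.31% × 1.754 = 5.855%.
On $120,000,000: 0.05855 × $120,000,000 = $7,026,000.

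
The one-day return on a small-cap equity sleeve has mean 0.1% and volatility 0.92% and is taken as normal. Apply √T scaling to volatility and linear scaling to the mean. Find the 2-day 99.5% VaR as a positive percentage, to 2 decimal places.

3.15%

At 99.5%, z = 2.576.
σ_{2d} = 0.92% × √2 = 1.301%; μ_{2d} = 2 × 0.1% = 0.200%.
VaR = −(0.200%) + 2.576 × 1.301% = 3.151%.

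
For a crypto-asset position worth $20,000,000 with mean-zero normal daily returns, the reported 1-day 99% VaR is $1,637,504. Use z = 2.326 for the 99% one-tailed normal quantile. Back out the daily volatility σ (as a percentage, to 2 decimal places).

VaR as a fraction: $1,637,504 / $20,000,000 = 8.188%.
σ = VaR / z = 8.188% / 2.326 = 3.520%.

3.52%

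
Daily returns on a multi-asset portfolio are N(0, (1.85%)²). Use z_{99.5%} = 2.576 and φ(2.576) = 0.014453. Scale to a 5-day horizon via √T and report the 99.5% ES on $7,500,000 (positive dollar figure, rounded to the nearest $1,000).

$897,000

σ_{5d} = 1.85% × √5 = 4.137%.
ES multiplier = φ(z)/(1−α) = 0.014453/0.005 = 2.891.
ES = 4.137% × 2.891 = 11.960%; on $7,500,000: $897,000.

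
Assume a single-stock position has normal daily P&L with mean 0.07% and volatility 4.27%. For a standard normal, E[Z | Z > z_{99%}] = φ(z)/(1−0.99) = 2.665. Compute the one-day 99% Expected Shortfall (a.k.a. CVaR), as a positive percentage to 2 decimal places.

11.31%

ES = −(0.07%) + 4.27% × 2.665 = 11.310%.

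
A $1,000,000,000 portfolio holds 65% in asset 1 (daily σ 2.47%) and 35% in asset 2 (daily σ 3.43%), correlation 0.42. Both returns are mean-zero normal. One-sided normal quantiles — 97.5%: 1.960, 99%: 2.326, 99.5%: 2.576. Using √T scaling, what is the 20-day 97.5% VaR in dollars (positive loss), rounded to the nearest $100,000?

σ_p = √(0.65²·2.47² + 0.35²·3.43² + 2·0.42·0.65·0.35·2.47·3.43) = 2.374%.
σ_{20d} = 2.374% × √20 = 10.617%.
VaR = 1.960 × 10.617% = 20.809%; on $1,000,000,000 that is $208,090,000.

$208,100,000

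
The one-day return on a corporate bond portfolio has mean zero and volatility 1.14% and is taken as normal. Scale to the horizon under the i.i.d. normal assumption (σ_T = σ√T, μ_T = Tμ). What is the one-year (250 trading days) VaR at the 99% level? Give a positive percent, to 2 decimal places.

At 99%, z = 2.326.
σ_{250d} = 1.14% × √250 = 18.025%.
VaR = 2.326 × 18.025% = 41.926%.

41.93%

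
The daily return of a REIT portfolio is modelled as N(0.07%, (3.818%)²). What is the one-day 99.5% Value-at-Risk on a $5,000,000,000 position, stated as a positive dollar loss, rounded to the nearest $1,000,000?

$488,000,000

At 99.5% one-sided, z = 2.576.
VaR = −μ + z·σ = −(0.07%) + 2.576 × 3.818% = 9.765%.
On $5,000,000,000: 0.09765 × $5,000,000,000 = $488,250,000.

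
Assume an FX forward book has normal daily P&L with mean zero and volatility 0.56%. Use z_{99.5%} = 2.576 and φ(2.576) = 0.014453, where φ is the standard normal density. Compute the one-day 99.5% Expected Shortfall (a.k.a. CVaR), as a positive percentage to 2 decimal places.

1.62%

Tail multiplier: φ(z)/(1−α) = 0.014453 / 0.005 = 2.891.
ES = 0.56% × 2.891 = 1.619%.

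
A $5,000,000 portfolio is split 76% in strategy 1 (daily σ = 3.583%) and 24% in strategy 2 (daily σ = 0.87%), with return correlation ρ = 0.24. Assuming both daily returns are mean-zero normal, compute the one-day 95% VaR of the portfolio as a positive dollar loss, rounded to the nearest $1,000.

σ_p² = 0.76²·3.583² + 0.24²·0.87² + 2·0.24·0.76·0.24·3.583·0.87 = 7.7317 (%²).
σ_p = √7.7317 = 2.781%.
At 95%, z = 1.645.
VaR = 1.645 × 2.781% = 4.575%; on $5,000,000 that is $228,750.

$229,000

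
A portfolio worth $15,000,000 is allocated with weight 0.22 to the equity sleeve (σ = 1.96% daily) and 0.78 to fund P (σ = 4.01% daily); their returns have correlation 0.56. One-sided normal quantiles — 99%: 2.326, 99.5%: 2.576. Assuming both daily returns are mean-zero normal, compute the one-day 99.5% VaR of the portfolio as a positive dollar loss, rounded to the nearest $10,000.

σ_p² = 0.22²·1.96² + 0.78²·4.01² + 2·0.56·0.22·0.78·1.96·4.01 = 11.4796 (%²).
σ_p = √11.4796 = 3.388%.
VaR = 2.576 × 3.388% = 8.727%; on $15,000,000 that is $1,309,050.

$1,310,000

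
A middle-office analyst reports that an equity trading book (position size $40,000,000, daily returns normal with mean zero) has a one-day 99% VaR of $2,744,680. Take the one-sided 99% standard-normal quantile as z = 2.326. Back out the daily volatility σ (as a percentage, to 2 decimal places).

VaR as a fraction: $2,744,680 / $40,000,000 = 6.862%.
σ = VaR / z = 6.862% / 2.326 = 2.950%.

2.95%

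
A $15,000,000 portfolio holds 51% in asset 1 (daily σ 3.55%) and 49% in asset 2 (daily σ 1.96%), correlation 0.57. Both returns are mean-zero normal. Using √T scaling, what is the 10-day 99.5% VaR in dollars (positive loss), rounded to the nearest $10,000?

$3,040,000

σ_p = √(0.51²·3.55² + 0.49²·1.96² + 2·0.57·0.51·0.49·3.55·1.96) = 2.486%.
σ_{10d} = 2.486% × √10 = 7.861%.
z(99.5%) = 2.576.
VaR = 2.576 × 7.861% = 20.250%; on $15,000,000 that is $3,037,500.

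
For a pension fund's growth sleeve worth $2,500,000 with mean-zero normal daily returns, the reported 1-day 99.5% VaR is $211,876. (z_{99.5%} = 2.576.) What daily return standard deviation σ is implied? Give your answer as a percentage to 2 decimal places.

VaR as a fraction: $211,876 / $2,500,000 = 8.475%.
σ = VaR / z = 8.475% / 2.576 = 3.290%.

3.29%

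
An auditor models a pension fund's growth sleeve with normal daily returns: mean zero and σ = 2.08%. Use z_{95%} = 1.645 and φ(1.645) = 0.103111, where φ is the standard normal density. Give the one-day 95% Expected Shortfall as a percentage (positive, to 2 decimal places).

4.29%

Tail multiplier: φ(z)/(1−α) = 0.103111 / 0.05 = 2.062.
ES = 2.08% × 2.062 = 4.289%.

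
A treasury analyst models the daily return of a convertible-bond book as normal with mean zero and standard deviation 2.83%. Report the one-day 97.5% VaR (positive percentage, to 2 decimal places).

At 97.5% one-sided, z = 1.960.
VaR = z·σ = 1.960 × 2.83% = 5.547%.

5.55%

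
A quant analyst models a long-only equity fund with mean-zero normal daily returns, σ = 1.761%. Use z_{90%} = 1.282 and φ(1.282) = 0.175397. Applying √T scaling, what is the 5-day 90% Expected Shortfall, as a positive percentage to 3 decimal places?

σ_{5d} = 1.761% × √5 = 3.938%.
ES multiplier = φ(z)/(1−α) = 0.175397/0.1 = 1.754.
ES = 3.938% × 1.754 = 6.907%.

6.907%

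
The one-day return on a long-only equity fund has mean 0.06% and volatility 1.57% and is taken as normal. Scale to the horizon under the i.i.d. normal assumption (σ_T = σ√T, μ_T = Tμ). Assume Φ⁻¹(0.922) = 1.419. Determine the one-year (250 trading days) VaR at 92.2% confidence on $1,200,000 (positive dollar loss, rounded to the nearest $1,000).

σ_{250d} = 1.57% × √250 = 24.824%; μ_{250d} = 250 × 0.06% = 15.000%.
VaR = −(15.000%) + 1.419 × 24.824% = 20.225%.
On $1,200,000: 0.20225 × $1,200,000 = $242,700.

$243,000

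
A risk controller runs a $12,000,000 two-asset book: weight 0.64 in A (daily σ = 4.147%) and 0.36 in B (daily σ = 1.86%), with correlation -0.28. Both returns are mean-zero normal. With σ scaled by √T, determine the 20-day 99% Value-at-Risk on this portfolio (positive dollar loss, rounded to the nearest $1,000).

σ_p = √(0.64²·4.147² + 0.36²·1.86² + 2·-0.28·0.64·0.36·4.147·1.86) = 2.549%.
σ_{20d} = 2.549% × √20 = 11.399%.
z(99%) = 2.326.
VaR = 2.326 × 11.399% = 26.514%; on $12,000,000 that is $3,181,680.

$3,182,000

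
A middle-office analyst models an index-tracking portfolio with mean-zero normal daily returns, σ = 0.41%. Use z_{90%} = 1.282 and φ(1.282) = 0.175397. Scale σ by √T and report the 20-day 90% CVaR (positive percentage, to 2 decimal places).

3.22%

σ_{20d} = 0.41% × √20 = 1.834%.
ES multiplier = φ(z)/(1−α) = 0.175397/0.1 = 1.754.
ES = 1.834% × 1.754 = 3.217%.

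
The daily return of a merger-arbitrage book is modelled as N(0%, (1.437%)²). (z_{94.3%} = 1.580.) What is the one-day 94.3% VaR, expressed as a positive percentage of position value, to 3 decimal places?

2.270%

VaR = z·σ = 1.580 × 1.437% = 2.270%.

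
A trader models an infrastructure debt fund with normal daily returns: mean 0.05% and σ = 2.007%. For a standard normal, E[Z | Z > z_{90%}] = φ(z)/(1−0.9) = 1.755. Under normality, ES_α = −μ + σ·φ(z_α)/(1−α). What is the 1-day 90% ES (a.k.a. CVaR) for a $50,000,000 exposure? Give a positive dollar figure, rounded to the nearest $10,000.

ES = −(0.05%) + 2.007% × 1.755 = 3.472%.
On $50,000,000: 0.03472 × $50,000,000 = $1,736,000.

$1,740,000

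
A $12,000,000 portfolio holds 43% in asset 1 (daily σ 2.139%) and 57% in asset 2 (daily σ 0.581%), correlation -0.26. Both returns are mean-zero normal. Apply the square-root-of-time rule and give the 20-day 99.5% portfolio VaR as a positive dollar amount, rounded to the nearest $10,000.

$1,230,000

σ_p = √(0.43²·2.139² + 0.57²·0.581² + 2·-0.26·0.43·0.57·2.139·0.581) = 0.893%.
σ_{20d} = 0.893% × √20 = 3.994%.
z(99.5%) = 2.576.
VaR = 2.576 × 3.994% = 10.289%; on $12,000,000 that is $1,234,680.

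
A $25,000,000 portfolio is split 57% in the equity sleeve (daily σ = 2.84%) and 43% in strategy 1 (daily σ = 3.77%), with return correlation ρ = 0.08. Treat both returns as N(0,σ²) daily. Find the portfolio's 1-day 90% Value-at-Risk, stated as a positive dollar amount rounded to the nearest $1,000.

$763,000

σ_p² = 0.57²·2.84² + 0.43²·3.77² + 2·0.08·0.57·0.43·2.84·3.77 = 5.6684 (%²).
σ_p = √5.6684 = 2.381%.
At 90%, z = 1.282.
VaR = 1.282 × 2.381% = 3.052%; on $25,000,000 that is $763,000.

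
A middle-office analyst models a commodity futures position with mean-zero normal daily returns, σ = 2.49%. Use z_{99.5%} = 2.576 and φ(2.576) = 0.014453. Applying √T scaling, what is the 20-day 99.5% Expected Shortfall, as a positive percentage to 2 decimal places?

σ_{20d} = 2.49% × √20 = 11.136%.
ES multiplier = φ(z)/(1−α) = 0.014453/0.005 = 2.891.
ES = 11.136% × 2.891 = 32.194%.

32.19%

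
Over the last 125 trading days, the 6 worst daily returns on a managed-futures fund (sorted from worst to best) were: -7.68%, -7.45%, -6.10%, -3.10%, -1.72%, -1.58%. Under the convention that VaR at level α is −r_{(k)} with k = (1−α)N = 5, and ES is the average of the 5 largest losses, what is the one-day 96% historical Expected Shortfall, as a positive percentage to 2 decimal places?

5.21%

The 5 worst returns sum to -26.05%.
ES = −(-26.05%) / 5 = 5.21%.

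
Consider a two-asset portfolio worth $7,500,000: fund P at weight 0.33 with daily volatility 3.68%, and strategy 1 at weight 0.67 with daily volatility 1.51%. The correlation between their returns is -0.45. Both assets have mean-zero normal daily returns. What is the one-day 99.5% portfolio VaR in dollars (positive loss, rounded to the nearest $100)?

σ_p² = 0.33²·3.68² + 0.67²·1.51² + 2·-0.45·0.33·0.67·3.68·1.51 = 1.3926 (%²).
σ_p = √1.3926 = 1.180%.
At 99.5%, z = 2.576.
VaR = 2.576 × 1.180% = 3.040%; on $7,500,000 that is $228,000.

$228,000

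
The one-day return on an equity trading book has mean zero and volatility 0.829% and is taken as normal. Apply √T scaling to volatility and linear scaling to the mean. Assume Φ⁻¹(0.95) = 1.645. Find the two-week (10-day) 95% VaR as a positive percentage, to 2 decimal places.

σ_{10d} = 0.829% × √10 = 2.622%.
VaR = 1.645 × 2.622% = 4.313%.

4.31%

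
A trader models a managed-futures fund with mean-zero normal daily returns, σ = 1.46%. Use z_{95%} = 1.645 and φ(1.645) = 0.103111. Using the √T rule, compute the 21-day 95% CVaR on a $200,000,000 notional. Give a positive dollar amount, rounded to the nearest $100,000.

σ_{21d} = 1.46% × √21 = 6.691%.
ES multiplier = φ(z)/(1−α) = 0.103111/0.05 = 2.062.
ES = 6.691% × 2.062 = 13.797%; on $200,000,000: $27,594,000.

$27,600,000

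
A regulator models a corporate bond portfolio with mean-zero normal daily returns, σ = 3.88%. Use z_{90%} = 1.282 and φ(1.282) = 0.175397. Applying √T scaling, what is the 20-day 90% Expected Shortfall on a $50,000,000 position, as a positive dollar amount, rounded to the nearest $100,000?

σ_{20d} = 3.88% × √20 = 17.352%.
ES multiplier = φ(z)/(1−α) = 0.175397/0.1 = 1.754.
ES = 17.352% × 1.754 = 30.435%; on $50,000,000: $15,217,500.

$15,200,000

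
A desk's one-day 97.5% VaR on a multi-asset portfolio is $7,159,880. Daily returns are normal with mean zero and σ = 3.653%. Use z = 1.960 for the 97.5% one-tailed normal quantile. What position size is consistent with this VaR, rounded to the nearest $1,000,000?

$100,000,000

VaR as a fraction of value: z·σ = 1.960 × 3.653% = 7.15988%.
Position = $7,159,880 / 0.0715988 = $100,000,000.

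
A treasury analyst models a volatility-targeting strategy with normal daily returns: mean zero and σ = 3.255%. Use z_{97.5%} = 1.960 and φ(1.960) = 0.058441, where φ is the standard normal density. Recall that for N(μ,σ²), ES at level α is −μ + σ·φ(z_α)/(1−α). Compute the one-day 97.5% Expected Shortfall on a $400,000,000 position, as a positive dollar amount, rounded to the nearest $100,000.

$30,400,000

Tail multiplier: φ(z)/(1−α) = 0.058441 / 0.025 = 2.338.
ES = 3.255% × 2.338 = 7.610%.
On $400,000,000: 0.07610 × $400,000,000 = $30,440,000.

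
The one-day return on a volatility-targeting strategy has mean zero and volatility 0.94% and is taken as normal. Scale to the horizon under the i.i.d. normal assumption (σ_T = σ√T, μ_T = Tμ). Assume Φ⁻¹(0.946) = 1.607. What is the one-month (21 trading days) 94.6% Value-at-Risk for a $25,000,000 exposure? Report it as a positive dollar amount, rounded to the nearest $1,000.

$1,731,000

σ_{21d} = 0.94% × √21 = 4.308%.
VaR = 1.607 × 4.308% = 6.923%.
On $25,000,000: 0.06923 × $25,000,000 = $1,730,750.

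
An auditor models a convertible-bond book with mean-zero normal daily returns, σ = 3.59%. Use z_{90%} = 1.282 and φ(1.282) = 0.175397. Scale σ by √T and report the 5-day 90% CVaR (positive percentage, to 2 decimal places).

14.08%

σ_{5d} = 3.59% × √5 = 8.027%.
ES multiplier = φ(z)/(1−α) = 0.175397/0.1 = 1.754.
ES = 8.027% × 1.754 = 14.079%.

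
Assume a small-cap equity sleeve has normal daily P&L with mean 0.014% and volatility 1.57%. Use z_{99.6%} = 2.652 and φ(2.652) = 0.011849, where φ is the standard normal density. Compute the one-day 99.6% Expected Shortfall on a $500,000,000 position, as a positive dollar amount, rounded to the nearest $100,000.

Tail multiplier: φ(z)/(1−α) = 0.011849 / 0.004 = 2.962.
ES = −(0.014%) + 1.57% × 2.962 = 4.636%.
On $500,000,000: 0.04636 × $500,000,000 = $23,180,000.

$23,200,000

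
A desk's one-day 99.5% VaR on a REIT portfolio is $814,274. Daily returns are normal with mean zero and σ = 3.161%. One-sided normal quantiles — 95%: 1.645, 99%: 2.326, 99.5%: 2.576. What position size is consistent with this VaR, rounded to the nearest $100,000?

VaR as a fraction of value: z·σ = 2.576 × 3.161% = 8.14274%.
Position = $814,274 / 0.0814274 = $10,000,005.

$10,000,000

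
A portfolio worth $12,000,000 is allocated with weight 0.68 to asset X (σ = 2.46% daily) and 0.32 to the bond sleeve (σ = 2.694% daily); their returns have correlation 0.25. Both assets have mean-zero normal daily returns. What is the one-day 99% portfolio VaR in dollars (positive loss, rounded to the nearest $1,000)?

σ_p² = 0.68²·2.46² + 0.32²·2.694² + 2·0.25·0.68·0.32·2.46·2.694 = 4.2625 (%²).
σ_p = √4.2625 = 2.065%.
At 99%, z = 2.326.
VaR = 2.326 × 2.065% = 4.803%; on $12,000,000 that is $576,360.

$576,000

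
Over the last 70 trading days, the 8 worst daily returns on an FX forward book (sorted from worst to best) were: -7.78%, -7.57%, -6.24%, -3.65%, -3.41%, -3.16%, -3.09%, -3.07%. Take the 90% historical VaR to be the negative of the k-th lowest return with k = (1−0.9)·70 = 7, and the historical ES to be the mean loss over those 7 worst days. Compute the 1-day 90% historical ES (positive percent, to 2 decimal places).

4.99%

The 7 worst returns sum to -34.90%.
ES = −(-34.90%) / 7 = 4.9857…% ≈ 4.99%.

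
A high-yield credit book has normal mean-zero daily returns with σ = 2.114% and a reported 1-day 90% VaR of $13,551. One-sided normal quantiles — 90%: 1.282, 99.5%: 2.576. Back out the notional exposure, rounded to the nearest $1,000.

$500,000

VaR as a fraction of value: z·σ = 1.282 × 2.114% = 2.71015%.
Position = $13,551 / 0.0271015 = $500,010.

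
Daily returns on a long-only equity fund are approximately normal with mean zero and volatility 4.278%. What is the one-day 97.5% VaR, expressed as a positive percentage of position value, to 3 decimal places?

8.385%

At 97.5% one-sided, z = 1.960.
VaR = z·σ = 1.960 × 4.278% = 8.385%.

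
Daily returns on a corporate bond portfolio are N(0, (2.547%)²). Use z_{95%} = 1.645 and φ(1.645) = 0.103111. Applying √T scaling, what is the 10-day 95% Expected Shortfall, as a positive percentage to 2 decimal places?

16.61%

σ_{10d} = 2.547% × √10 = 8.054%.
ES multiplier = φ(z)/(1−α) = 0.103111/0.05 = 2.062.
ES = 8.054% × 2.062 = 16.607%.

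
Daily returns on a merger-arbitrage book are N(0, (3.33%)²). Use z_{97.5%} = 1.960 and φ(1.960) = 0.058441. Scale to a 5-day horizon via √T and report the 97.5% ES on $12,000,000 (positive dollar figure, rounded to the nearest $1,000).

$2,089,000

σ_{5d} = 3.33% × √5 = 7.446%.
ES multiplier = φ(z)/(1−α) = 0.058441/0.025 = 2.338.
ES = 7.446% × 2.338 = 17.409%; on $12,000,000: $2,089,080.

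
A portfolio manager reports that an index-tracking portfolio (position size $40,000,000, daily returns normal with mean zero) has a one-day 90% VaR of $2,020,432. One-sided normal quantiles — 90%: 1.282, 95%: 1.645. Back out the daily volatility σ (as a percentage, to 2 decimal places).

VaR as a fraction: $2,020,432 / $40,000,000 = 5.051%.
σ = VaR / z = 5.051% / 1.282 = 3.940%.

3.94%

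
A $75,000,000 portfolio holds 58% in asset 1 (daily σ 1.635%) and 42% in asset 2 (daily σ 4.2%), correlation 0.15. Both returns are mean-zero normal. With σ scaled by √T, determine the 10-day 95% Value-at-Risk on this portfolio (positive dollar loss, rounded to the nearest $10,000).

$8,290,000

σ_p = √(0.58²·1.635² + 0.42²·4.2² + 2·0.15·0.58·0.42·1.635·4.2) = 2.124%.
σ_{10d} = 2.124% × √10 = 6.717%.
z(95%) = 1.645.
VaR = 1.645 × 6.717% = 11.049%; on $75,000,000 that is $8,286,750.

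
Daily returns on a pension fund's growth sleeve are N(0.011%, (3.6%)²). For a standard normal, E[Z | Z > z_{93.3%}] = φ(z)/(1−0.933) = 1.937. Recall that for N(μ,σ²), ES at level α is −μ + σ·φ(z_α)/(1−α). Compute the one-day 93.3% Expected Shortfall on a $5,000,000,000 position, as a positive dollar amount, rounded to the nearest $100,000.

$348,100,000

ES = −(0.011%) + 3.6% × 1.937 = 6.962%.
On $5,000,000,000: 0.06962 × $5,000,000,000 = $348,100,000.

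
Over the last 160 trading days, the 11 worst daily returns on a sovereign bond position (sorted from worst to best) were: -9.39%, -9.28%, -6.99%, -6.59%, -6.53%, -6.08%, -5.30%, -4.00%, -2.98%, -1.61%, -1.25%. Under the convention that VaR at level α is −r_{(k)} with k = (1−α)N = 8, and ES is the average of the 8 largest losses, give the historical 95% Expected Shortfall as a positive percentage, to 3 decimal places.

The 8 worst returns sum to -54.16%.
ES = −(-54.16%) / 8 = 6.77% ≈ 6.770%.

6.770%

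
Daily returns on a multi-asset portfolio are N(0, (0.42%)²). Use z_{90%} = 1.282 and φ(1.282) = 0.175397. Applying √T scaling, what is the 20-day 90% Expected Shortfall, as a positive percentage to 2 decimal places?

3.29%

σ_{20d} = 0.42% × √20 = 1.878%.
ES multiplier = φ(z)/(1−α) = 0.175397/0.1 = 1.754.
ES = 1.878% × 1.754 = 3.294%.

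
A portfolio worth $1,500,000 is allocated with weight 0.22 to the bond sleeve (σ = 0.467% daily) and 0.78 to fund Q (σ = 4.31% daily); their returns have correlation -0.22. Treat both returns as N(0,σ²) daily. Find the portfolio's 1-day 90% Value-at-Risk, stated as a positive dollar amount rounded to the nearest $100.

$64,200

σ_p² = 0.22²·0.467² + 0.78²·4.31² + 2·-0.22·0.22·0.78·0.467·4.31 = 11.1603 (%²).
σ_p = √11.1603 = 3.341%.
At 90%, z = 1.282.
VaR = 1.282 × 3.341% = 4.283%; on $1,500,000 that is $64,245.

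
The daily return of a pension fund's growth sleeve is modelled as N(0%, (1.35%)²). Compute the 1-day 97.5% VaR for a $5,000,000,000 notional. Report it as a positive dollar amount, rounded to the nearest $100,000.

At 97.5% one-sided, z = 1.960.
VaR = z·σ = 1.960 × 1.35% = 2.646%.
On $5,000,000,000: 0.02646 × $5,000,000,000 = $132,300,000.

$132,300,000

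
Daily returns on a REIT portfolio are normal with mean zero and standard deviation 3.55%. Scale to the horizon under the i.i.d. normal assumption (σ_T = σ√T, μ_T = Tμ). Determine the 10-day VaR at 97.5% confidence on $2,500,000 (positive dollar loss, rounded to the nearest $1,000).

At 97.5%, z = 1.960.
σ_{10d} = 3.55% × √10 = 11.226%.
VaR = 1.960 × 11.226% = 22.003%.
On $2,500,000: 0.22003 × $2,500,000 = $550,075.

$550,000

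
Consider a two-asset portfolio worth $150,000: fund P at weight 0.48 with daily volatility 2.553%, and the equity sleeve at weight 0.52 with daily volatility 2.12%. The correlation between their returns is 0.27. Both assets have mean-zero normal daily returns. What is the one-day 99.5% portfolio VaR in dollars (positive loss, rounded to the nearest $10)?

σ_p² = 0.48²·2.553² + 0.52²·2.12² + 2·0.27·0.48·0.52·2.553·2.12 = 3.4465 (%²).
σ_p = √3.4465 = 1.856%.
At 99.5%, z = 2.576.
VaR = 2.576 × 1.856% = 4.781%; on $150,000 that is $7,172.

$7,170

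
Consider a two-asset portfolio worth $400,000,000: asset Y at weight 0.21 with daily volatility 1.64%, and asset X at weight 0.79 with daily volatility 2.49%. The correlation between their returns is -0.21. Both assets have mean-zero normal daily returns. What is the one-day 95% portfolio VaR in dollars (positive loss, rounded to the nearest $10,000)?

σ_p² = 0.21²·1.64² + 0.79²·2.49² + 2·-0.21·0.21·0.79·1.64·2.49 = 3.7036 (%²).
σ_p = √3.7036 = 1.924%.
At 95%, z = 1.645.
VaR = 1.645 × 1.924% = 3.165%; on $400,000,000 that is $12,660,000.

$12,660,000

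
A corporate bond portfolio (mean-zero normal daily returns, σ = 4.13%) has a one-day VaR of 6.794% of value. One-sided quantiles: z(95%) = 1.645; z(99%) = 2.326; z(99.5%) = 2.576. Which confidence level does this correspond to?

Implied z = VaR/σ = 6.794 / 4.13 = 1.645.
This matches z(95%) = 1.645.

95%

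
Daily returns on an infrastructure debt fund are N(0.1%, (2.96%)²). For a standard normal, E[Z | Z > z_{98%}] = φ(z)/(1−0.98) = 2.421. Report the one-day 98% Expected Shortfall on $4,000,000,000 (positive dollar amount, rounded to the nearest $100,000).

ES = −(0.1%) + 2.96% × 2.421 = 7.066%.
On $4,000,000,000: 0.07066 × $4,000,000,000 = $282,640,000.

$282,600,000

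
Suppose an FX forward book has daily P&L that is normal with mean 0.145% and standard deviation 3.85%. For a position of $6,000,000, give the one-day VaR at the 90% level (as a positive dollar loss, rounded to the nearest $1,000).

$287,000

At 90% one-sided, z = 1.282.
VaR = −μ + z·σ = −(0.145%) + 1.282 × 3.85% = 4.791%.
On $6,000,000: 0.04791 × $6,000,000 = $287,460.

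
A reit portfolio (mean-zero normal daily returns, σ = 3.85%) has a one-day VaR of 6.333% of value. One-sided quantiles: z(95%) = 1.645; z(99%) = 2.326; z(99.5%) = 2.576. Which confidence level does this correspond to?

Implied z = VaR/σ = 6.333 / 3.85 = 1.645.
This matches z(95%) = 1.645.

95%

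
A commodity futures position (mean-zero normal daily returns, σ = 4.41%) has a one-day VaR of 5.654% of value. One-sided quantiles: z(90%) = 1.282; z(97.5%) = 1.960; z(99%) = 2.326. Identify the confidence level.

Implied z = VaR/σ = 5.654 / 4.41 = 1.282.
This matches z(90%) = 1.282.

90%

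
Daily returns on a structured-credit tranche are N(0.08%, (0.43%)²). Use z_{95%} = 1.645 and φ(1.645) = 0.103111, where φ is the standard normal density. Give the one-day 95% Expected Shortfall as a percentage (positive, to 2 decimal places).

0.81%

Tail multiplier: φ(z)/(1−α) = 0.103111 / 0.05 = 2.062.
ES = −(0.08%) + 0.43% × 2.062 = 0.807%.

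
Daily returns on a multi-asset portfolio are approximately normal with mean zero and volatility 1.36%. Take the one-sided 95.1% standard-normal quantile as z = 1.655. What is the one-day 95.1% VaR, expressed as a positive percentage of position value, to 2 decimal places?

2.25%

VaR = z·σ = 1.655 × 1.36% = 2.251%.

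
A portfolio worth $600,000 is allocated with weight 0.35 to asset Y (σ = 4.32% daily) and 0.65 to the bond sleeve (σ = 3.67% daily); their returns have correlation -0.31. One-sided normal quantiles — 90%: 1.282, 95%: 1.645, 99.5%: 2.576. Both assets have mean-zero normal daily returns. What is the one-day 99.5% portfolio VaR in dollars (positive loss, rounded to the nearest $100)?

$37,000

σ_p² = 0.35²·4.32² + 0.65²·3.67² + 2·-0.31·0.35·0.65·4.32·3.67 = 5.7405 (%²).
σ_p = √5.7405 = 2.396%.
VaR = 2.576 × 2.396% = 6.172%; on $600,000 that is $37,032.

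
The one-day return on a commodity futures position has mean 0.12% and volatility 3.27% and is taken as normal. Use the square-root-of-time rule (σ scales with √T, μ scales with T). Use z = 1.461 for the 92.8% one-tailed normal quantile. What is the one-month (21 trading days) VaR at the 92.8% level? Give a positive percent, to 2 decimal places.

19.37%

σ_{21d} = 3.27% × √21 = 14.985%; μ_{21d} = 21 × 0.12% = 2.520%.
VaR = −(2.520%) + 1.461 × 14.985% = 19.373%.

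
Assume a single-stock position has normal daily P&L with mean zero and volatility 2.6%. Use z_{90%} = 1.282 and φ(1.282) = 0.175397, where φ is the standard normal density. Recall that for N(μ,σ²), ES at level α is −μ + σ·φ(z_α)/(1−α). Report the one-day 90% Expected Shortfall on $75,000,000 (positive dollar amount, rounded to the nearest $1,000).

Tail multiplier: φ(z)/(1−α) = 0.175397 / 0.1 = 1.754.
ES = 2.6% × 1.754 = 4.560%.
On $75,000,000: 0.04560 × $75,000,000 = $3,420,000.

$3,420,000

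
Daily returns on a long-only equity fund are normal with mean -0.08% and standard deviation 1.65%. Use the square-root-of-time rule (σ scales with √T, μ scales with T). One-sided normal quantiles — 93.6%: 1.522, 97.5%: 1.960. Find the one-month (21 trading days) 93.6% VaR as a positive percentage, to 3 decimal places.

σ_{21d} = 1.65% × √21 = 7.561%; μ_{21d} = 21 × -0.08% = -1.680%.
VaR = −(-1.680%) + 1.522 × 7.561% = 13.188%.

13.188%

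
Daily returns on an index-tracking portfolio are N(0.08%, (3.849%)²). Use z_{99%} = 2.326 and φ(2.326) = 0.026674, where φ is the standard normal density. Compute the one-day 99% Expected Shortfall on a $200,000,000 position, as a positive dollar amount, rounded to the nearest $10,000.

Tail multiplier: φ(z)/(1−α) = 0.026674 / 0.01 = 2.667.
ES = −(0.08%) + 3.849% × 2.667 = 10.185%.
On $200,000,000: 0.10185 × $200,000,000 = $20,370,000.

$20,370,000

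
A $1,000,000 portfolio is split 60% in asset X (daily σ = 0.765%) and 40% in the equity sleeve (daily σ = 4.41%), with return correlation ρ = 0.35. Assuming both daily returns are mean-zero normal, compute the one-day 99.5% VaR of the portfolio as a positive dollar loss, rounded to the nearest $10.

σ_p² = 0.6²·0.765² + 0.4²·4.41² + 2·0.35·0.6·0.4·0.765·4.41 = 3.8892 (%²).
σ_p = √3.8892 = 1.972%.
At 99.5%, z = 2.576.
VaR = 2.576 × 1.972% = 5.080%; on $1,000,000 that is $50,800.

$50,800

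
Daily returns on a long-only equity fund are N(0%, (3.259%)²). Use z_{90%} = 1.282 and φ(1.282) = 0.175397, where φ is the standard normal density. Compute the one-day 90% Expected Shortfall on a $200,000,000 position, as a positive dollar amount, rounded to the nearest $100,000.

$11,400,000

Tail multiplier: φ(z)/(1−α) = 0.175397 / 0.1 = 1.754.
ES = 3.259% × 1.754 = 5.716%.
On $200,000,000: 0.05716 × $200,000,000 = $11,432,000.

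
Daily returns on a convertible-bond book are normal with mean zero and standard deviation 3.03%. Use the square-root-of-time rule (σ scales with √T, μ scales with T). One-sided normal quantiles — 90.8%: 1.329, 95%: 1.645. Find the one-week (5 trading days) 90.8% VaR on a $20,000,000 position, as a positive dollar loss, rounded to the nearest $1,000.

σ_{5d} = 3.03% × √5 = 6.775%.
VaR = 1.329 × 6.775% = 9.004%.
On $20,000,000: 0.09004 × $20,000,000 = $1,800,800.

$1,801,000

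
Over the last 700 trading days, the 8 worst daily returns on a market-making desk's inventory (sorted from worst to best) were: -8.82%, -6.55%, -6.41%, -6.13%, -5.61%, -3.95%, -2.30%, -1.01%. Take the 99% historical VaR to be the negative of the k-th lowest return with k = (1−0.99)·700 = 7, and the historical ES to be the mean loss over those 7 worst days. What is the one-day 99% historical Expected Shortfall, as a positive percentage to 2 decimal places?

The 7 worst returns sum to -39.77%.
ES = −(-39.77%) / 7 = 5.6814…% ≈ 5.68%.

5.68%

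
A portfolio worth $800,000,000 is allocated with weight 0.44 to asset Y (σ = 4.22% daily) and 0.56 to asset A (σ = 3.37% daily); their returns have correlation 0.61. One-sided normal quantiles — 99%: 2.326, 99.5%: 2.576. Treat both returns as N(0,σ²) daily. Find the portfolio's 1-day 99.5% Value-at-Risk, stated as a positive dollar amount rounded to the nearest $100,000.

σ_p² = 0.44²·4.22² + 0.56²·3.37² + 2·0.61·0.44·0.56·4.22·3.37 = 11.2843 (%²).
σ_p = √11.2843 = 3.359%.
VaR = 2.576 × 3.359% = 8.653%; on $800,000,000 that is $69,224,000.

$69,200,000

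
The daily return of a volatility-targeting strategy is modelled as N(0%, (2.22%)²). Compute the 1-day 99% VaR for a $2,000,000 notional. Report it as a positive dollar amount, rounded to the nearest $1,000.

$103,000

At 99% one-sided, z = 2.326.
VaR = z·σ = 2.326 × 2.22% = 5.164%.
On $2,000,000: 0.05164 × $2,000,000 = $103,280.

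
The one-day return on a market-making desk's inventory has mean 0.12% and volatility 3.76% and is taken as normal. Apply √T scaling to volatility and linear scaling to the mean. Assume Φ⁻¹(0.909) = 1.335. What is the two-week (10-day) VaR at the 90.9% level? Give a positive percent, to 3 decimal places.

14.673%

σ_{10d} = 3.76% × √10 = 11.890%; μ_{10d} = 10 × 0.12% = 1.200%.
VaR = −(1.200%) + 1.335 × 11.890% = 14.673%.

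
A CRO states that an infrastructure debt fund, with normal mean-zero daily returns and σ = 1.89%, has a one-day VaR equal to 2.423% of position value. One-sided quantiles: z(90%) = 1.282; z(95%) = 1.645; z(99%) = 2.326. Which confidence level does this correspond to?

90%

Implied z = VaR/σ = 2.423 / 1.89 = 1.282.
This matches z(90%) = 1.282.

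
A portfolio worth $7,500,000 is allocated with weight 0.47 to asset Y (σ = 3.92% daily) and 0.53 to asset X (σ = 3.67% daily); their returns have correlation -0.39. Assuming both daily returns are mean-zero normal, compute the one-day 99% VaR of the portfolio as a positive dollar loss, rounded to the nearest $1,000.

$365,000

σ_p² = 0.47²·3.92² + 0.53²·3.67² + 2·-0.39·0.47·0.53·3.92·3.67 = 4.3826 (%²).
σ_p = √4.3826 = 2.093%.
At 99%, z = 2.326.
VaR = 2.326 × 2.093% = 4.868%; on $7,500,000 that is $365,100.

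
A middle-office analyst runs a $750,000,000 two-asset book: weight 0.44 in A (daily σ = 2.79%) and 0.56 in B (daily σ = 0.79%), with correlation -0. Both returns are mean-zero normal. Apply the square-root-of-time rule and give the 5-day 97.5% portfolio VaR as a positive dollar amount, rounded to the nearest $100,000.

$42,900,000

σ_p = √(0.44²·2.79² + 0.56²·0.79² + 2·-0·0.44·0.56·2.79·0.79) = 1.305%.
σ_{5d} = 1.305% × √5 = 2.918%.
z(97.5%) = 1.960.
VaR = 1.960 × 2.918% = 5.719%; on $750,000,000 that is $42,892,500.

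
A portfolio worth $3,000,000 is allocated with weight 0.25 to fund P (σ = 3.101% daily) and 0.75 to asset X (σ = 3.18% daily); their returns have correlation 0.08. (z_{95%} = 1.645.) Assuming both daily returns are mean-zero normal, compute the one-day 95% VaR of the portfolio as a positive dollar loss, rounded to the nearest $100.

σ_p² = 0.25²·3.101² + 0.75²·3.18² + 2·0.08·0.25·0.75·3.101·3.18 = 6.5851 (%²).
σ_p = √6.5851 = 2.566%.
VaR = 1.645 × 2.566% = 4.221%; on $3,000,000 that is $126,630.

$126,600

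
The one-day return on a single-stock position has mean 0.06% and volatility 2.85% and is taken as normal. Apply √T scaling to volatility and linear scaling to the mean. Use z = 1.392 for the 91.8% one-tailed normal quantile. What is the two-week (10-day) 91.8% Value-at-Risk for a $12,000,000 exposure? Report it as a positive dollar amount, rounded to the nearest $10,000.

σ_{10d} = 2.85% × √10 = 9.012%; μ_{10d} = 10 × 0.06% = 0.600%.
VaR = −(0.600%) + 1.392 × 9.012% = 11.945%.
On $12,000,000: 0.11945 × $12,000,000 = $1,433,400.

$1,430,000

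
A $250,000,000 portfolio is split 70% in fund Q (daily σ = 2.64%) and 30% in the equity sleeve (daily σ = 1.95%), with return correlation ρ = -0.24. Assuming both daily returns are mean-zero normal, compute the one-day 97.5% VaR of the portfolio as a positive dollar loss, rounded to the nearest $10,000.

σ_p² = 0.7²·2.64² + 0.3²·1.95² + 2·-0.24·0.7·0.3·2.64·1.95 = 3.2384 (%²).
σ_p = √3.2384 = 1.800%.
At 97.5%, z = 1.960.
VaR = 1.960 × 1.800% = 3.528%; on $250,000,000 that is $8,820,000.

$8,820,000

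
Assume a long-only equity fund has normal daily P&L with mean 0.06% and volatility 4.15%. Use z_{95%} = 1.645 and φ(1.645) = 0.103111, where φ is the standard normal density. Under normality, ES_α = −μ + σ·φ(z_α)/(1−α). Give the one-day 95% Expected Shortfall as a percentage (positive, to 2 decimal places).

Tail multiplier: φ(z)/(1−α) = 0.103111 / 0.05 = 2.062.
ES = −(0.06%) + 4.15% × 2.062 = 8.497%.

8.50%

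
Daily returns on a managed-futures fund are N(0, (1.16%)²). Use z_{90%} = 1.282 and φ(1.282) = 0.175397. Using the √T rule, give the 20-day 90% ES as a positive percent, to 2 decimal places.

σ_{20d} = 1.16% × √20 = 5.188%.
ES multiplier = φ(z)/(1−α) = 0.175397/0.1 = 1.754.
ES = 5.188% × 1.754 = 9.100%.

9.10%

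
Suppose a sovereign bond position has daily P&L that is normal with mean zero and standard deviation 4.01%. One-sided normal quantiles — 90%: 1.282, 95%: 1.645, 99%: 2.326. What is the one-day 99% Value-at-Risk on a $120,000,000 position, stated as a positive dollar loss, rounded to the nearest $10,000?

$11,190,000

VaR = z·σ = 2.326 × 4.01% = 9.327%.
On $120,000,000: 0.09327 × $120,000,000 = $11,192,400.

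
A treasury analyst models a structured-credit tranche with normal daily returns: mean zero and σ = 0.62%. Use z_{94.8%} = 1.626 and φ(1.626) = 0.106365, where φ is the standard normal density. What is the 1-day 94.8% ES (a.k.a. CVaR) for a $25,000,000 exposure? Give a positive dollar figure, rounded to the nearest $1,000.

Tail multiplier: φ(z)/(1−α) = 0.106365 / 0.052 = 2.045.
ES = 0.62% × 2.045 = 1.268%.
On $25,000,000: 0.01268 × $25,000,000 = $317,000.

$317,000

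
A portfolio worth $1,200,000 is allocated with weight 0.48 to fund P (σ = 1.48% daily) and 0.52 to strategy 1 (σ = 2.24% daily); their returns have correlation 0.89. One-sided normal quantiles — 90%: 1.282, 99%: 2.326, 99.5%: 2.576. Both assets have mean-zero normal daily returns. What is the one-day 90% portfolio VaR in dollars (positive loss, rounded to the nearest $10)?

$28,090

σ_p² = 0.48²·1.48² + 0.52²·2.24² + 2·0.89·0.48·0.52·1.48·2.24 = 3.3343 (%²).
σ_p = √3.3343 = 1.826%.
VaR = 1.282 × 1.826% = 2.341%; on $1,200,000 that is $28,092.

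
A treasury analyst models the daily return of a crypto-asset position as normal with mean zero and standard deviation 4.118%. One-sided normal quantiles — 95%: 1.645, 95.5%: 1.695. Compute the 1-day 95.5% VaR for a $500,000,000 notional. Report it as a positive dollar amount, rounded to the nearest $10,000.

$34,900,000

VaR = z·σ = 1.695 × 4.118% = 6.980%.
On $500,000,000: 0.06980 × $500,000,000 = $34,900,000.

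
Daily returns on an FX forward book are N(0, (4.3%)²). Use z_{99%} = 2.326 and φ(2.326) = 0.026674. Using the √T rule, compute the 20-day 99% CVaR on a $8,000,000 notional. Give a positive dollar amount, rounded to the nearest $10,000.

$4,100,000

σ_{20d} = 4.3% × √20 = 19.230%.
ES multiplier = φ(z)/(1−α) = 0.026674/0.01 = 2.667.
ES = 19.230% × 2.667 = 51.286%; on $8,000,000: $4,102,880.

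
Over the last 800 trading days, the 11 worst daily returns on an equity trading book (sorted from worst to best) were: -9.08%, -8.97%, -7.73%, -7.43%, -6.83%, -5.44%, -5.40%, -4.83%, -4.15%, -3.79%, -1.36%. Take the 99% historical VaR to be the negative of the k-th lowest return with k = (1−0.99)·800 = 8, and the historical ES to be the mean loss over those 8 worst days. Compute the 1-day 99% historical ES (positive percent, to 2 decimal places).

6.96%

The 8 worst returns sum to -55.71%.
ES = −(-55.71%) / 8 = 6.96375% ≈ 6.96%.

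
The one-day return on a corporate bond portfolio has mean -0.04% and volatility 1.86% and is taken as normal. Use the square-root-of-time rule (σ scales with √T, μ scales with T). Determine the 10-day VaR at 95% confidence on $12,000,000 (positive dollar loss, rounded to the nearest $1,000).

At 95%, z = 1.645.
σ_{10d} = 1.86% × √10 = 5.882%; μ_{10d} = 10 × -0.04% = -0.400%.
VaR = −(-0.400%) + 1.645 × 5.882% = 10.076%.
On $12,000,000: 0.10076 × $12,000,000 = $1,209,120.

$1,209,000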